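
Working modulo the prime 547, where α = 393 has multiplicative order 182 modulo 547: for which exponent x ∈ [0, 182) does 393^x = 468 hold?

Baby-step giant-step with m = ceil(sqrt(182)) = 14.
Baby table (393^j mod 547 for j=0..13):
  0:1  1:393  2:195  3:55  4:282  5:332  6:290  7:194
  8:209  9:87  10:277  11:8  12:409  13:466
Giant step factor: 393^(-14) ≡ 46 (mod 547).
Scan 468·46^i mod 547 for i = 0, 1, …:
  i=0: 468   i=1: 195
Match at i=1, j=2: x = 1·14 + 2 = 16.

16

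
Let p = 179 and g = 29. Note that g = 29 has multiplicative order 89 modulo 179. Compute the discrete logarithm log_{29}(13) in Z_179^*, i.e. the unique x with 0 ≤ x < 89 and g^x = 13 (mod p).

7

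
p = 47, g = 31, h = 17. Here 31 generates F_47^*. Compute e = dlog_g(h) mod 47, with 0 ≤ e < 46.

Baby-step giant-step with m = ceil(sqrt(46)) = 7.
Baby table (31^j mod 47 for j=0..6):
  0:1  1:31  2:21  3:40  4:18  5:41  6:2
Giant step factor: 31^(-7) ≡ 22 (mod 47).
Scan 17·22^i mod 47 for i = 0, 1, …:
  i=0: 17   i=1: 45   i=2: 3   i=3: 19
  i=4: 42   i=5: 31
Match at i=5, j=1: e = 5·7 + 1 = 36.

36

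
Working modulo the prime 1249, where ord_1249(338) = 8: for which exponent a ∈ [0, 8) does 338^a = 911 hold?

5

Successive powers of 338 modulo 1249:
  338^0=1  338^1=338  338^2=585  338^3=388  338^4=1248  338^5=911
So 338^5 ≡ 911 (mod 1249), giving a = 5.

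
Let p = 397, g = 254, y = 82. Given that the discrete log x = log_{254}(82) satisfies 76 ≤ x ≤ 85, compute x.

Compute 254^76 mod 397 = 82, then multiply by 254 repeatedly:
  254^76=82
Found 82 at exponent 76.

76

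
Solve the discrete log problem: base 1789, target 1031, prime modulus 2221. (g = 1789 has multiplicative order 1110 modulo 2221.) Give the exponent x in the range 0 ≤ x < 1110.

266

Baby-step giant-step with m = ceil(sqrt(1110)) = 34.
Baby table (1789^j mod 2221 for j=0..33):
  0:1  1:1789  2:60  3:732  4:1379  5:1721  6:563  7:1094
  8:465  9:1231  10:1248  11:567  12:1587  13:705  14:1938  15:101
  16:788  17:1618  18:639  19:1577  20:583  21:1338  22:1665  23:324
  24:2176  25:1672  26:1742  27:375  28:133  29:290  30:1317  31:1853
  32:1285  33:130
Giant step factor: 1789^(-34) ≡ 738 (mod 2221).
Scan 1031·738^i mod 2221 for i = 0, 1, …:
  i=0: 1031   i=1: 1296   i=2: 1418   i=3: 393
  i=4: 1304   i=5: 659   i=6: 2164   i=7: 133
Match at i=7, j=28: x = 7·34 + 28 = 266.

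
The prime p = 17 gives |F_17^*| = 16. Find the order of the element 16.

The order of 16 must divide p − 1 = 16 = 2^4.
Divisors: 1, 2, 4, 8, 16.
Check each in increasing order: 16^1 ≡ 16;  16^2 ≡ 1.
Smallest exponent giving 1 is 2.

2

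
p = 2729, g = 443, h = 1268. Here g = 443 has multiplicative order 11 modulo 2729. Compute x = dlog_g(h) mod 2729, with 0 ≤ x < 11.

6

Successive powers of 443 modulo 2729:
  443^0=1  443^1=443  443^2=2490  443^3=554  443^4=2541  443^5=1315
  443^6=1268
So 443^6 ≡ 1268 (mod 2729), giving x = 6.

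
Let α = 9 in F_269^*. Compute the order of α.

134

The order of 9 must divide p − 1 = 268 = 2^2 · 67.
Divisors: 1, 2, 4, 67, 134, 268.
Check each in increasing order: 9^1 ≡ 9;  9^2 ≡ 81;  9^4 ≡ 105;  9^67 ≡ 268;  9^134 ≡ 1.
Smallest exponent giving 1 is 134.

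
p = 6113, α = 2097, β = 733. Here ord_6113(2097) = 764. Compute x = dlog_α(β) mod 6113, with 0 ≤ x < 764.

Baby-step giant-step with m = ceil(sqrt(764)) = 28.
Baby table (2097^j mod 6113 for j=0..27):
  0:1  1:2097  2:2162  3:3981  4:3912  5:5931  6:3465  7:3861
  8:2905  9:3237  10:2559  11:5122  12:293  13:3121  14:3827  15:4963
  16:3085  17:1691  18:487  19:368  20:1458  21:926  22:4001  23:3061
  24:267  25:3616  26:2632  27:5378
Giant step factor: 2097^(-28) ≡ 2590 (mod 6113).
Scan 733·2590^i mod 6113 for i = 0, 1, …:
  i=0: 733   i=1: 3440   i=2: 2959   i=3: 4221
  i=4: 2346   i=5: 5931
Match at i=5, j=5: x = 5·28 + 5 = 145.

145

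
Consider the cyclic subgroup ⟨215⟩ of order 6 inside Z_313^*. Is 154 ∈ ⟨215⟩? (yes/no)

⟨215⟩ has order 6; its elements mod 313 are {1, 98, 99, 214, 215, 312}.
154 is not in this set.

no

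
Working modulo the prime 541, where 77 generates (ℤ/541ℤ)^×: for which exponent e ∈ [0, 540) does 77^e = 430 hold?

Baby-step giant-step with m = ceil(sqrt(540)) = 24.
Baby table (77^j mod 541 for j=0..23):
  0:1  1:77  2:519  3:470  4:484  5:480  6:172  7:260
  8:3  9:231  10:475  11:328  12:370  13:358  14:516  15:239
  16:9  17:152  18:343  19:443  20:28  21:533  22:466  23:176
Giant step factor: 77^(-24) ≡ 521 (mod 541).
Scan 430·521^i mod 541 for i = 0, 1, …:
  i=0: 430   i=1: 56   i=2: 503   i=3: 219
  i=4: 489   i=5: 499   i=6: 299   i=7: 512
  i=8: 39   i=9: 302     …   i=19: 325
  i=20: 533
Match at i=20, j=21: e = 20·24 + 21 = 501.

501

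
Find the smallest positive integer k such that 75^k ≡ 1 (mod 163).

162

The order of 75 must divide p − 1 = 162 = 2 · 3^4.
Divisors: 1, 2, 3, 6, 9, 18, 27, 54, 81, 162.
Check each in increasing order: 75^1 ≡ 75;  75^2 ≡ 83;  75^3 ≡ 31;  75^6 ≡ 146;  75^9 ≡ 125;  75^18 ≡ 140;  75^27 ≡ 59;  75^54 ≡ 58;  75^81 ≡ 162;  75^162 ≡ 1.
Smallest exponent giving 1 is 162.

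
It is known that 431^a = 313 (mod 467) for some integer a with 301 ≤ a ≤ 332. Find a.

Compute 431^301 mod 467 = 313, then multiply by 431 repeatedly:
  431^301=313
Found 313 at exponent 301.

301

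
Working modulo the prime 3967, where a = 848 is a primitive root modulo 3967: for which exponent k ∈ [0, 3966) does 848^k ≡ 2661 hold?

Baby-step giant-step with m = ceil(sqrt(3966)) = 63.
Baby table (848^j mod 3967 for j=0..62):
  0:1  1:848  2:1077  3:886  4:1565  5:2142  6:3497  7:2107
  8:1586  9:115  10:2312  11:878  12:2715  13:1460  14:376  15:1488
  16:318  17:3875  18:1324  19:91  20:1795  21:2799  22:1286  23:3570
  24:539  25:867  26:1321  27:1514  28:2531  29:141  30:558  31:1111
  32:1949  33:2480  34:530  35:1169  36:3529  37:1474  38:347  39:698
  40:821  41:1983  42:3543  43:1445  44:3524  45:1201  46:2896  47:235
  48:930  49:3174  50:1926  51:2811  52:3528  53:626  54:3237  55:3779
  56:3223  57:3808  58:46  59:3305  60:1938  61:1086  62:584
Giant step factor: 848^(-63) ≡ 364 (mod 3967).
Scan 2661·364^i mod 3967 for i = 0, 1, …:
  i=0: 2661   i=1: 656   i=2: 764   i=3: 406
  i=4: 1005   i=5: 856   i=6: 2158   i=7: 46
Match at i=7, j=58: k = 7·63 + 58 = 499.

499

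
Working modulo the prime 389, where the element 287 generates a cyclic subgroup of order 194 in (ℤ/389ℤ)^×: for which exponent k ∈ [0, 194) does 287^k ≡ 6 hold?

10

Baby-step giant-step with m = ceil(sqrt(194)) = 14.
Baby table (287^j mod 389 for j=0..13):
  0:1  1:287  2:290  3:373  4:76  5:28  6:256  7:340
  8:330  9:183  10:6  11:166  12:184  13:293
Giant step factor: 287^(-14) ≡ 180 (mod 389).
Scan 6·180^i mod 389 for i = 0, 1, …:
  i=0: 6
Match at i=0, j=10: k = 0·14 + 10 = 10.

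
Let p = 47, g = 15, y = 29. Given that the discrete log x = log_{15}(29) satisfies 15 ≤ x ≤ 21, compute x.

17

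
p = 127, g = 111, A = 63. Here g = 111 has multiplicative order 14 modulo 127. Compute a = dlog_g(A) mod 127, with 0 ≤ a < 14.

5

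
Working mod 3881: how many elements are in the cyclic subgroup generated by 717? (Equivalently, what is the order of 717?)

970

The order of 717 must divide p − 1 = 3880 = 2^3 · 5 · 97.
Divisors: 1, 2, 4, 5, 8, 10, 20, 40, 97, 194, 388, 485, 776, 970, 1940, 3880.
Check each in increasing order: 717^1 ≡ 717;  717^2 ≡ 1797;  717^4 ≡ 217;  717^5 ≡ 349;  717^8 ≡ 517;  717^10 ≡ 1490;  717^20 ≡ 168;  717^40 ≡ 1057;  717^97 ≡ 2774;  717^194 ≡ 2934;  717^388 ≡ 298;  717^485 ≡ 3880;  717^776 ≡ 3422;  717^970 ≡ 1.
Smallest exponent giving 1 is 970.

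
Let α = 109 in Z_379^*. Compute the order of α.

378

The order of 109 must divide p − 1 = 378 = 2 · 3^3 · 7.
Divisors: 1, 2, 3, 6, 7, 9, 14, 18, 21, 27, 42, 54, 63, 126, 189, 378.
Check each in increasing order: 109^1 ≡ 109;  109^2 ≡ 132;  109^3 ≡ 365;  109^6 ≡ 196;  109^7 ≡ 140;  109^9 ≡ 288;  109^14 ≡ 271;  109^18 ≡ 322;  109^21 ≡ 40;  109^27 ≡ 260;  109^42 ≡ 84;  109^54 ≡ 138;  109^63 ≡ 328;  109^126 ≡ 327;  109^189 ≡ 378;  109^378 ≡ 1.
Smallest exponent giving 1 is 378.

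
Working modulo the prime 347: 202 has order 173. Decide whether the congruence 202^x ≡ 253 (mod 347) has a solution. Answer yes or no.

no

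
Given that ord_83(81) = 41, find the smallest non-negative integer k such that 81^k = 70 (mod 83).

36

Baby-step giant-step with m = ceil(sqrt(41)) = 7.
Baby table (81^j mod 83 for j=0..6):
  0:1  1:81  2:4  3:75  4:16  5:51  6:64
Giant step factor: 81^(-7) ≡ 59 (mod 83).
Scan 70·59^i mod 83 for i = 0, 1, …:
  i=0: 70   i=1: 63   i=2: 65   i=3: 17
  i=4: 7   i=5: 81
Match at i=5, j=1: k = 5·7 + 1 = 36.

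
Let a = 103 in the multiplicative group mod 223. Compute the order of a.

74

The order of 103 must divide p − 1 = 222 = 2 · 3 · 37.
Divisors: 1, 2, 3, 6, 37, 74, 111, 222.
Check each in increasing order: 103^1 ≡ 103;  103^2 ≡ 128;  103^3 ≡ 27;  103^6 ≡ 60;  103^37 ≡ 222;  103^74 ≡ 1.
Smallest exponent giving 1 is 74.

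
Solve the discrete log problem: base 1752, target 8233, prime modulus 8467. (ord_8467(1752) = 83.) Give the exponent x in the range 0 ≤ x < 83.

Baby-step giant-step with m = ceil(sqrt(83)) = 10.
Baby table (1752^j mod 8467 for j=0..9):
  0:1  1:1752  2:4450  3:6760  4:6654  5:7216  6:1201  7:4336
  8:1773  9:7374
Giant step factor: 1752^(-10) ≡ 7234 (mod 8467).
Scan 8233·7234^i mod 8467 for i = 0, 1, …:
  i=0: 8233   i=1: 644   i=2: 1846   i=3: 1505
  i=4: 7075   i=5: 6002   i=6: 8159   i=7: 7216
Match at i=7, j=5: x = 7·10 + 5 = 75.

75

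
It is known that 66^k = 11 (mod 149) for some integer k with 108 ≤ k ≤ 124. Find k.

117

Compute 66^108 mod 149 = 88, then multiply by 66 repeatedly:
  66^108=88  66^109=146  66^110=100  66^111=44  66^112=73
  66^113=50  66^114=22  66^115=111  66^116=25  66^117=11
Found 11 at exponent 117.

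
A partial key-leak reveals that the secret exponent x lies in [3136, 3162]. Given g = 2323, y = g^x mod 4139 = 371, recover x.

Compute 2323^3136 mod 4139 = 2241, then multiply by 2323 repeatedly:
  2323^3136=2241  2323^3137=3120  2323^3138=371
Found 371 at exponent 3138.

3138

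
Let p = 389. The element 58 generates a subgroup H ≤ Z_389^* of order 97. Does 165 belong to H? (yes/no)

no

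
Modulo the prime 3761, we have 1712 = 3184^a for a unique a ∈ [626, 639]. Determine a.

638

Compute 3184^626 mod 3761 = 2911, then multiply by 3184 repeatedly:
  3184^626=2911  3184^627=1520  3184^628=3034  3184^629=2008  3184^630=3533
  3184^631=3682  3184^632=451  3184^633=3043  3184^634=576  3184^635=2377
  3184^636=1236  3184^637=1418  3184^638=1712
Found 1712 at exponent 638.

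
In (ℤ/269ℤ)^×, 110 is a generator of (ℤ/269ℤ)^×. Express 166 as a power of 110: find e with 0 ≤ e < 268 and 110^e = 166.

Baby-step giant-step with m = ceil(sqrt(268)) = 17.
Baby table (110^j mod 269 for j=0..16):
  0:1  1:110  2:264  3:257  4:25  5:60  6:144  7:238
  8:87  9:155  10:103  11:32  12:23  13:109  14:154  15:262
  16:37
Giant step factor: 110^(-17) ≡ 123 (mod 269).
Scan 166·123^i mod 269 for i = 0, 1, …:
  i=0: 166   i=1: 243   i=2: 30   i=3: 193
  i=4: 67   i=5: 171   i=6: 51   i=7: 86
  i=8: 87
Match at i=8, j=8: e = 8·17 + 8 = 144.

144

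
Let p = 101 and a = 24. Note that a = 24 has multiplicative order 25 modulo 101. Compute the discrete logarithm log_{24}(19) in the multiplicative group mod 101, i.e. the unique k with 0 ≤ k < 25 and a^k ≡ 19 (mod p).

18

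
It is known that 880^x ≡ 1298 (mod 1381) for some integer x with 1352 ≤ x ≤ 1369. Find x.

1367

Compute 880^1352 mod 1381 = 1296, then multiply by 880 repeatedly:
  880^1352=1296  880^1353=1155  880^1354=1365  880^1355=1111  880^1356=1313
  880^1357=924  880^1358=1092  880^1359=1165  880^1360=498  880^1361=463
  880^1362=45  880^1363=932  880^1364=1227  880^1365=1199  880^1366=36
  880^1367=1298
Found 1298 at exponent 1367.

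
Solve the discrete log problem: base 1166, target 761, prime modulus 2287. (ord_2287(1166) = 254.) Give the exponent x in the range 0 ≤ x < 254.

Baby-step giant-step with m = ceil(sqrt(254)) = 16.
Baby table (1166^j mod 2287 for j=0..15):
  0:1  1:1166  2:1078  3:1385  4:288  5:1906  6:1719  7:942
  8:612  9:48  10:1080  11:1430  12:157  13:102  14:8  15:180
Giant step factor: 1166^(-16) ≡ 467 (mod 2287).
Scan 761·467^i mod 2287 for i = 0, 1, …:
  i=0: 761   i=1: 902   i=2: 426   i=3: 2260
  i=4: 1113   i=5: 622   i=6: 25   i=7: 240
  i=8: 17   i=9: 1078
Match at i=9, j=2: x = 9·16 + 2 = 146.

146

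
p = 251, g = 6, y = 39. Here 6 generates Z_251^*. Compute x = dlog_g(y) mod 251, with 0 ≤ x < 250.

Baby-step giant-step with m = ceil(sqrt(250)) = 16.
Baby table (6^j mod 251 for j=0..15):
  0:1  1:6  2:36  3:216  4:41  5:246  6:221  7:71
  8:175  9:46  10:25  11:150  12:147  13:129  14:21  15:126
Giant step factor: 6^(-16) ≡ 84 (mod 251).
Scan 39·84^i mod 251 for i = 0, 1, …:
  i=0: 39   i=1: 13   i=2: 88   i=3: 113
  i=4: 205   i=5: 152   i=6: 218   i=7: 240
  i=8: 80   i=9: 194   i=10: 232   i=11: 161
  i=12: 221
Match at i=12, j=6: x = 12·16 + 6 = 198.

198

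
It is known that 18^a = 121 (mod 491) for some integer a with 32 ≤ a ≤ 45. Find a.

32

Compute 18^32 mod 491 = 121, then multiply by 18 repeatedly:
  18^32=121
Found 121 at exponent 32.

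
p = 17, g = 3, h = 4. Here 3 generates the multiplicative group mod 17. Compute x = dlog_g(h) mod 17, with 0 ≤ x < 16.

Successive powers of 3 modulo 17:
  3^0=1  3^1=3  3^2=9  3^3=10  3^4=13  3^5=5
  3^6=15  3^7=11  3^8=16  3^9=14  3^10=8  3^11=7
  3^12=4
So 3^12 ≡ 4 (mod 17), giving x = 12.

12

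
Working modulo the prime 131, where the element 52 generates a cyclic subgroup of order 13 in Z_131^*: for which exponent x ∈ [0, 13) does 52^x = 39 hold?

Successive powers of 52 modulo 131:
  52^0=1  52^1=52  52^2=84  52^3=45  52^4=113  52^5=112
  52^6=60  52^7=107  52^8=62  52^9=80  52^10=99  52^11=39
So 52^11 ≡ 39 (mod 131), giving x = 11.

11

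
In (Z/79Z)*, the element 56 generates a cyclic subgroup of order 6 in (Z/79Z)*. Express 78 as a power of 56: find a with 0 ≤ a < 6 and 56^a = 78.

Successive powers of 56 modulo 79:
  56^0=1  56^1=56  56^2=55  56^3=78
So 56^3 ≡ 78 (mod 79), giving a = 3.

3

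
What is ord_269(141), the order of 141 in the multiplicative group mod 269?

268

The order of 141 must divide p − 1 = 268 = 2^2 · 67.
Divisors: 1, 2, 4, 67, 134, 268.
Check each in increasing order: 141^1 ≡ 141;  141^2 ≡ 244;  141^4 ≡ 87;  141^67 ≡ 187;  141^134 ≡ 268;  141^268 ≡ 1.
Smallest exponent giving 1 is 268.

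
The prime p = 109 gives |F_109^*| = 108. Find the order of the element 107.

The order of 107 must divide p − 1 = 108 = 2^2 · 3^3.
Divisors: 1, 2, 3, 4, 6, 9, 12, 18, 27, 36, 54, 108.
Check each in increasing order: 107^1 ≡ 107;  107^2 ≡ 4;  107^3 ≡ 101;  107^4 ≡ 16;  107^6 ≡ 64;  107^9 ≡ 33;  107^12 ≡ 63;  107^18 ≡ 108;  107^27 ≡ 76;  107^36 ≡ 1.
Smallest exponent giving 1 is 36.

36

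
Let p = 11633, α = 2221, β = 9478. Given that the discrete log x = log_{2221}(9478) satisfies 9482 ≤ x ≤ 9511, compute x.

9496

Compute 2221^9482 mod 11633 = 3023, then multiply by 2221 repeatedly:
  2221^9482=3023  2221^9483=1842  2221^9484=7899  2221^9485=1115  2221^9486=10219
  2221^9487=416  2221^9488=4929  2221^9489=656  2221^9490=2851  2221^9491=3719
  2221^9492=469  2221^9493=6312  2221^9494=1187  2221^9495=7269  2221^9496=9478
Found 9478 at exponent 9496.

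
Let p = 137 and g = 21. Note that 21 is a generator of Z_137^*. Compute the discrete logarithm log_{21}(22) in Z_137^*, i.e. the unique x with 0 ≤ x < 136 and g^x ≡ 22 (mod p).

60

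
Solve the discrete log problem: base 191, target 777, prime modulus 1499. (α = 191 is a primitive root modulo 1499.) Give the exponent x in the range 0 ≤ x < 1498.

Baby-step giant-step with m = ceil(sqrt(1498)) = 39.
Baby table (191^j mod 1499 for j=0..38):
  0:1  1:191  2:505  3:519  4:195  5:1269  6:1040  7:772
  8:550  9:120  10:435  11:640  12:821  13:915  14:881  15:383
  16:1201  17:44  18:909  19:1234  20:351  21:1085  22:373  23:790
  24:990  25:216  26:783  27:1152  28:1178  29:148  30:1286  31:1289
  32:363  33:379  34:437  35:1022  36:332  37:454  38:1271
Giant step factor: 191^(-39) ≡ 292 (mod 1499).
Scan 777·292^i mod 1499 for i = 0, 1, …:
  i=0: 777   i=1: 535   i=2: 324   i=3: 171
  i=4: 465   i=5: 870   i=6: 709   i=7: 166
  i=8: 504   i=9: 266     …   i=24: 1180
  i=25: 1289
Match at i=25, j=31: x = 25·39 + 31 = 1006.

1006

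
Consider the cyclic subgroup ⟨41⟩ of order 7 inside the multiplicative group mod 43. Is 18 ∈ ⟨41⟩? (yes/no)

no

⟨41⟩ has order 7; its elements mod 43 are {1, 4, 11, 16, 21, 35, 41}.
18 is not in this set.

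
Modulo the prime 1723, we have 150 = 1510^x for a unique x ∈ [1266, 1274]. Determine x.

1270

Compute 1510^1266 mod 1723 = 875, then multiply by 1510 repeatedly:
  1510^1266=875  1510^1267=1432  1510^1268=1678  1510^1269=970  1510^1270=150
Found 150 at exponent 1270.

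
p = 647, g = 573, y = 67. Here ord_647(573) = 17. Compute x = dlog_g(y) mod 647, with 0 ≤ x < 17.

4

Successive powers of 573 modulo 647:
  573^0=1  573^1=573  573^2=300  573^3=445  573^4=67
So 573^4 ≡ 67 (mod 647), giving x = 4.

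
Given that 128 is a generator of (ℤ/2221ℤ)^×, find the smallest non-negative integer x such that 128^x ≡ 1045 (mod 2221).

Baby-step giant-step with m = ceil(sqrt(2220)) = 48.
Baby table (128^j mod 2221 for j=0..47):
  0:1  1:128  2:837  3:528  4:954  5:2178  6:1159  7:1766
  8:1727  9:1177  10:1849  11:1246  12:1797  13:1253  14:472  15:449
  16:1947  17:464  18:1646  19:1914  20:682  21:677  22:37  23:294
  24:2096  25:1768  26:1983  27:630  28:684  29:933  30:1711  31:1350
  32:1783  33:1682  34:2080  35:1941  36:1917  37:1066  38:967  39:1621
  40:935  41:1967  42:803  43:618  44:1369  45:1994  46:2038  47:1007
Giant step factor: 128^(-48) ≡ 1680 (mod 2221).
Scan 1045·1680^i mod 2221 for i = 0, 1, …:
  i=0: 1045   i=1: 1010   i=2: 2177   i=3: 1594
  i=4: 1615   i=5: 1359   i=6: 2153   i=7: 1252
  i=8: 73   i=9: 485   i=10: 1914
Match at i=10, j=19: x = 10·48 + 19 = 499.

499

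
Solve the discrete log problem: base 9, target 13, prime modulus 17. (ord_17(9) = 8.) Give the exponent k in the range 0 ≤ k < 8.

Successive powers of 9 modulo 17:
  9^0=1  9^1=9  9^2=13
So 9^2 ≡ 13 (mod 17), giving k = 2.

2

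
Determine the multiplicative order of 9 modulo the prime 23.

11

The order of 9 must divide p − 1 = 22 = 2 · 11.
Divisors: 1, 2, 11, 22.
Check each in increasing order: 9^1 ≡ 9;  9^2 ≡ 12;  9^11 ≡ 1.
Smallest exponent giving 1 is 11.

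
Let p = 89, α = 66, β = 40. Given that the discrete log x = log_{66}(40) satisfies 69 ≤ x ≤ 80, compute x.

70

Compute 66^69 mod 89 = 6, then multiply by 66 repeatedly:
  66^69=6  66^70=40
Found 40 at exponent 70.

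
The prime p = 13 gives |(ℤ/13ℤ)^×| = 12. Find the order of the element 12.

2

The order of 12 must divide p − 1 = 12 = 2^2 · 3.
Divisors: 1, 2, 3, 4, 6, 12.
Check each in increasing order: 12^1 ≡ 12;  12^2 ≡ 1.
Smallest exponent giving 1 is 2.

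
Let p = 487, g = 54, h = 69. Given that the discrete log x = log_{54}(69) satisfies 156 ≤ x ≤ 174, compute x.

164

Compute 54^156 mod 487 = 35, then multiply by 54 repeatedly:
  54^156=35  54^157=429  54^158=277  54^159=348  54^160=286
  54^161=347  54^162=232  54^163=353  54^164=69
Found 69 at exponent 164.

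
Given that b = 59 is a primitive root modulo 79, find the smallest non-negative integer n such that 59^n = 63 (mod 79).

Baby-step giant-step with m = ceil(sqrt(78)) = 9.
Baby table (59^j mod 79 for j=0..8):
  0:1  1:59  2:5  3:58  4:25  5:53  6:46  7:28
  8:72
Giant step factor: 59^(-9) ≡ 57 (mod 79).
Scan 63·57^i mod 79 for i = 0, 1, …:
  i=0: 63   i=1: 36   i=2: 77   i=3: 44
  i=4: 59
Match at i=4, j=1: n = 4·9 + 1 = 37.

37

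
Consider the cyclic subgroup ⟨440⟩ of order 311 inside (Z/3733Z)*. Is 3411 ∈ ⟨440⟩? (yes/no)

yes

3411 ∈ ⟨440⟩ iff 3411^311 ≡ 1 (mod 3733), since |⟨440⟩| = 311.
3411^311 mod 3733 = 1.
Since 1 = 1, 3411 lies in the subgroup.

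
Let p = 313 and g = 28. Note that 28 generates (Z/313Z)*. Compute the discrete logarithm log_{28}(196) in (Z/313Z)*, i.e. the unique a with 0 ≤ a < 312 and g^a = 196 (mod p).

Baby-step giant-step with m = ceil(sqrt(312)) = 18.
Baby table (28^j mod 313 for j=0..17):
  0:1  1:28  2:158  3:42  4:237  5:63  6:199  7:251
  8:142  9:220  10:213  11:17  12:163  13:182  14:88  15:273
  16:132  17:253
Giant step factor: 28^(-18) ≡ 264 (mod 313).
Scan 196·264^i mod 313 for i = 0, 1, …:
  i=0: 196   i=1: 99   i=2: 157   i=3: 132
Match at i=3, j=16: a = 3·18 + 16 = 70.

70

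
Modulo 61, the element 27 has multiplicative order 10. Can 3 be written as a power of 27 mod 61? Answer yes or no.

yes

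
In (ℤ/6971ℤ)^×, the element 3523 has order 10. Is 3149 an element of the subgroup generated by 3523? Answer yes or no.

yes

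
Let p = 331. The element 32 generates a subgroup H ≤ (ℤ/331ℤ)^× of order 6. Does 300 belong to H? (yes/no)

yes

300 ∈ ⟨32⟩ iff 300^6 ≡ 1 (mod 331), since |⟨32⟩| = 6.
300^6 mod 331 = 1.
Since 1 = 1, 300 lies in the subgroup.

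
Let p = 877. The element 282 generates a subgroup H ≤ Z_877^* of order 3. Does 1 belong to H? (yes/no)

yes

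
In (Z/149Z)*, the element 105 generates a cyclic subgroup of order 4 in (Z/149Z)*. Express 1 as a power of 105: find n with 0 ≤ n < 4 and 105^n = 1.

0

Successive powers of 105 modulo 149:
  105^0=1
So 105^0 ≡ 1 (mod 149), giving n = 0.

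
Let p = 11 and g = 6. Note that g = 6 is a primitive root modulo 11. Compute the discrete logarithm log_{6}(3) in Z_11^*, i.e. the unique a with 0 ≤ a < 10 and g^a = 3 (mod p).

Successive powers of 6 modulo 11:
  6^0=1  6^1=6  6^2=3
So 6^2 ≡ 3 (mod 11), giving a = 2.

2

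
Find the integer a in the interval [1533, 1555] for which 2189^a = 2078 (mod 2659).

Compute 2189^1533 mod 2659 = 2564, then multiply by 2189 repeatedly:
  2189^1533=2564  2189^1534=2106  2189^1535=1987  2189^1536=2078
Found 2078 at exponent 1536.

1536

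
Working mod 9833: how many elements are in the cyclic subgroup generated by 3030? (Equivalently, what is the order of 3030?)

The order of 3030 must divide p − 1 = 9832 = 2^3 · 1229.
Divisors: 1, 2, 4, 8, 1229, 2458, 4916, 9832.
Check each in increasing order: 3030^1 ≡ 3030;  3030^2 ≡ 6711;  3030^4 ≡ 2381;  3030^8 ≡ 5353;  3030^1229 ≡ 534;  3030^2458 ≡ 9832;  3030^4916 ≡ 1.
Smallest exponent giving 1 is 4916.

4916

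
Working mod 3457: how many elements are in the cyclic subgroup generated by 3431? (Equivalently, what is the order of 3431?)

864

The order of 3431 must divide p − 1 = 3456 = 2^7 · 3^3.
Divisors: 1, 2, 3, 4, 6, 8, 9, 12, 16, 18, 24, 27, 32, 36, 48, 54, 64, 72, 96, 108, 128, 144, 192, 216, 288, 384, 432, 576, 864, 1152, 1728, 3456.
Check each in increasing order: 3431^1 ≡ 3431;  3431^2 ≡ 676;  3431^3 ≡ 3166;  3431^4 ≡ 652;  3431^6 ≡ 1713;  3431^8 ≡ 3350;  3431^9 ≡ 2782;  3431^12 ≡ 2833;  3431^16 ≡ 1078;  3431^18 ≡ 2758;  3431^24 ≡ 2192;  3431^27 ≡ 1673;  3431^32 ≡ 532;  3431^36 ≡ 1164;  3431^48 ≡ 3091;  3431^54 ≡ 2216;  3431^64 ≡ 3007;  3431^72 ≡ 3209;  3431^96 ≡ 2590;  3431^108 ≡ 1716;  3431^128 ≡ 1994;  3431^144 ≡ 2735;  3431^192 ≡ 1520;  3431^216 ≡ 2749;  3431^288 ≡ 2734;  3431^384 ≡ 1124;  3431^432 ≡ 3456;  3431^576 ≡ 722;  3431^864 ≡ 1.
Smallest exponent giving 1 is 864.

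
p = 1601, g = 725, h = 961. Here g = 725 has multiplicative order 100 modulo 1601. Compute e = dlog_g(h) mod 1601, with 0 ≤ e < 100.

22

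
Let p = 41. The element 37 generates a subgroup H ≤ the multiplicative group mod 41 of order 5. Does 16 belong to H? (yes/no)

yes

16 ∈ ⟨37⟩ iff 16^5 ≡ 1 (mod 41), since |⟨37⟩| = 5.
16^5 mod 41 = 1.
Since 1 = 1, 16 lies in the subgroup.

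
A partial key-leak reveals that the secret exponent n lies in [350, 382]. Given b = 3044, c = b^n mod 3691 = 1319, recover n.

Compute 3044^350 mod 3691 = 1698, then multiply by 3044 repeatedly:
  3044^350=1698  3044^351=1312  3044^352=66  3044^353=1590  3044^354=1059
  3044^355=1353  3044^356=3067  3044^357=1409  3044^358=54  3044^359=1972
  3044^360=1202  3044^361=1107  3044^362=3516  3044^363=2495  3044^364=2393
  3044^365=1949  3044^366=1319
Found 1319 at exponent 366.

366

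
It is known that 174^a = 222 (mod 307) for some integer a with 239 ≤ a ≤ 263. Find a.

248

Compute 174^239 mod 307 = 22, then multiply by 174 repeatedly:
  174^239=22  174^240=144  174^241=189  174^242=37  174^243=298
  174^244=276  174^245=132  174^246=250  174^247=213  174^248=222
Found 222 at exponent 248.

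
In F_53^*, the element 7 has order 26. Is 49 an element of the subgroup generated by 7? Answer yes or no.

49 ∈ ⟨7⟩ iff 49^26 ≡ 1 (mod 53), since |⟨7⟩| = 26.
49^26 mod 53 = 1.
Since 1 = 1, 49 lies in the subgroup.

yes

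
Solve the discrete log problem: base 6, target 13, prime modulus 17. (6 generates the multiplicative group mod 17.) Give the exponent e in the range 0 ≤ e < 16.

Successive powers of 6 modulo 17:
  6^0=1  6^1=6  6^2=2  6^3=12  6^4=4  6^5=7
  6^6=8  6^7=14  6^8=16  6^9=11  6^10=15  6^11=5
  6^12=13
So 6^12 ≡ 13 (mod 17), giving e = 12.

12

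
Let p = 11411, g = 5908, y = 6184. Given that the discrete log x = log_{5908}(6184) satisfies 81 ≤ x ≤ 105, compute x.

Compute 5908^81 mod 11411 = 8979, then multiply by 5908 repeatedly:
  5908^81=8979  5908^82=9604  5908^83=4940  5908^84=7593  5908^85=2803
  5908^86=2763  5908^87=6074  5908^88=9008  5908^89=9771  5908^90=10230
  5908^91=6184
Found 6184 at exponent 91.

91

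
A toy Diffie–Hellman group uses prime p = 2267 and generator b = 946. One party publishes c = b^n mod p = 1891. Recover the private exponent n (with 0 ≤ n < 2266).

Baby-step giant-step with m = ceil(sqrt(2266)) = 48.
Baby table (946^j mod 2267 for j=0..47):
  0:1  1:946  2:1718  3:2056  4:2157  5:222  6:1448  7:540
  8:765  9:517  10:1677  11:1809  12:1996  13:2072  14:1424  15:506
  16:339  17:1047  18:2050  19:1015  20:1249  21:447  22:1200  23:1700
  24:897  25:704  26:1753  27:1161  28:1078  29:1905  30:2132  31:1509
  32:1571  33:1281  34:1248  35:1768  36:1749  37:1911  38:1007  39:482
  40:305  41:621  42:313  43:1388  44:455  45:1967  46:1842  47:1476
Giant step factor: 946^(-48) ≡ 863 (mod 2267).
Scan 1891·863^i mod 2267 for i = 0, 1, …:
  i=0: 1891   i=1: 1960   i=2: 298   i=3: 1003
  i=4: 1862   i=5: 1870   i=6: 1973   i=7: 182
  i=8: 643   i=9: 1761     …   i=31: 1532
  i=32: 455
Match at i=32, j=44: n = 32·48 + 44 = 1580.

1580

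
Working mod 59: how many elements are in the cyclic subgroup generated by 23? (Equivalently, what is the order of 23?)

The order of 23 must divide p − 1 = 58 = 2 · 29.
Divisors: 1, 2, 29, 58.
Check each in increasing order: 23^1 ≡ 23;  23^2 ≡ 57;  23^29 ≡ 58;  23^58 ≡ 1.
Smallest exponent giving 1 is 58.

58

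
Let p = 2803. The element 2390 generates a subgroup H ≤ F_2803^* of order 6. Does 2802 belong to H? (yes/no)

yes

⟨2390⟩ has order 6; its elements mod 2803 are {1, 413, 414, 2389, 2390, 2802}.
2802 is in this set.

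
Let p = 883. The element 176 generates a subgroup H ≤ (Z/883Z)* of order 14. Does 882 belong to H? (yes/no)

882 ∈ ⟨176⟩ iff 882^14 ≡ 1 (mod 883), since |⟨176⟩| = 14.
882^14 mod 883 = 1.
Since 1 = 1, 882 lies in the subgroup.

yes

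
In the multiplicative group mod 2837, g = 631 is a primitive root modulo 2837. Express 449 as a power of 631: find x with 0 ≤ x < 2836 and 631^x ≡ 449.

399

Baby-step giant-step with m = ceil(sqrt(2836)) = 54.
Baby table (631^j mod 2837 for j=0..53):
  0:1  1:631  2:981  3:545  4:618  5:1289  6:1977  7:2044
  8:1766  9:2242  10:1876  11:727  12:1980  13:1100  14:1872  15:1040
  16:893  17:1757  18:2237  19:1558  20:1496  21:2092  22:847  23:1101
  24:2503  25:2021  26:1438  27:2375  28:689  29:698  30:703  31:1021
  32:252  33:140  34:393  35:1164  36:2538  37:1410  38:1729  39:1591
  40:2460  41:421  42:1810  43:1636  44:2485  45:2011  46:802  47:1076
  48:913  49:192  50:1998  51:1110  52:2508  53:2339
Giant step factor: 631^(-54) ≡ 1022 (mod 2837).
Scan 449·1022^i mod 2837 for i = 0, 1, …:
  i=0: 449   i=1: 2121   i=2: 194   i=3: 2515
  i=4: 8   i=5: 2502   i=6: 907   i=7: 2092
Match at i=7, j=21: x = 7·54 + 21 = 399.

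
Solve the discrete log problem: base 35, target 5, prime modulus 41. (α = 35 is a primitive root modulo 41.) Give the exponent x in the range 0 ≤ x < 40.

Successive powers of 35 modulo 41:
  35^0=1  35^1=35  35^2=36  35^3=30  35^4=25  35^5=14
  35^6=39  35^7=12  35^8=10  35^9=22  35^10=32  35^11=13
  35^12=4  35^13=17  35^14=21  35^15=38  35^16=18  35^17=15
  35^18=33  35^19=7  35^20=40  35^21=6  35^22=5
So 35^22 ≡ 5 (mod 41), giving x = 22.

22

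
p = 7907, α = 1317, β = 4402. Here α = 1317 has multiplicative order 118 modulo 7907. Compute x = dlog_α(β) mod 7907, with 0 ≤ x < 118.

40

Baby-step giant-step with m = ceil(sqrt(118)) = 11.
Baby table (1317^j mod 7907 for j=0..10):
  0:1  1:1317  2:2856  3:5527  4:4619  5:2740  6:2988  7:5417
  8:2075  9:4860  10:3857
Giant step factor: 1317^(-11) ≡ 6342 (mod 7907).
Scan 4402·6342^i mod 7907 for i = 0, 1, …:
  i=0: 4402   i=1: 5774   i=2: 1391   i=3: 5417
Match at i=3, j=7: x = 3·11 + 7 = 40.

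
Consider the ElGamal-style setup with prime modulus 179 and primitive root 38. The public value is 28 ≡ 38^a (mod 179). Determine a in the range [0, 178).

Baby-step giant-step with m = ceil(sqrt(178)) = 14.
Baby table (38^j mod 179 for j=0..13):
  0:1  1:38  2:12  3:98  4:144  5:102  6:117  7:150
  8:151  9:10  10:22  11:120  12:85  13:8
Giant step factor: 38^(-14) ≡ 116 (mod 179).
Scan 28·116^i mod 179 for i = 0, 1, …:
  i=0: 28   i=1: 26   i=2: 152   i=3: 90
  i=4: 58   i=5: 105   i=6: 8
Match at i=6, j=13: a = 6·14 + 13 = 97.

97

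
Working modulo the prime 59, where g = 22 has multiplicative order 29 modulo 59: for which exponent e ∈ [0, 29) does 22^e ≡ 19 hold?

26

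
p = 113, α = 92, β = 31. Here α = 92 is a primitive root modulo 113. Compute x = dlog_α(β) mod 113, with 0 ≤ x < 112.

Successive powers of 92 modulo 113:
  92^0=1  92^1=92  92^2=102  92^3=5  92^4=8  92^5=58
  92^6=25  92^7=40  92^8=64  92^9=12  92^10=87  92^11=94
  92^12=60  92^13=96  92^14=18  92^15=74  92^16=28  92^17=90
  92^18=31
So 92^18 ≡ 31 (mod 113), giving x = 18.

18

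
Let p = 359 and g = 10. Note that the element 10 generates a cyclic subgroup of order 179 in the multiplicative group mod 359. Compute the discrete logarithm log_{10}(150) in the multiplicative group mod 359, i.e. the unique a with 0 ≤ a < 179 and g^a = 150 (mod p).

Baby-step giant-step with m = ceil(sqrt(179)) = 14.
Baby table (10^j mod 359 for j=0..13):
  0:1  1:10  2:100  3:282  4:307  5:198  6:185  7:55
  8:191  9:115  10:73  11:12  12:120  13:123
Giant step factor: 10^(-14) ≡ 298 (mod 359).
Scan 150·298^i mod 359 for i = 0, 1, …:
  i=0: 150   i=1: 184   i=2: 264   i=3: 51
  i=4: 120
Match at i=4, j=12: a = 4·14 + 12 = 68.

68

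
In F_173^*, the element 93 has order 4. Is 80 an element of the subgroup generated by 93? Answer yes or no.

yes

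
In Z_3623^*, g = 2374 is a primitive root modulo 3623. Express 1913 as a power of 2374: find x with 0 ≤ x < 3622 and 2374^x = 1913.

Baby-step giant-step with m = ceil(sqrt(3622)) = 61.
Baby table (2374^j mod 3623 for j=0..60):
  0:1  1:2374  2:2111  3:905  4:31  5:1134  6:227  7:2694
  8:961  9:2547  10:3414  11:185  12:807  13:2874  14:767  15:2112
  16:3279  17:2142  18:2039  19:258  20:205  21:1188  22:1618  23:752
  24:2732  25:598  26:3059  27:1574  28:1363  29:423  30:631  31:1695
  32:2400  33:2244  34:1446  35:1823  36:1940  37:727  38:1350  39:2168
  40:2172  41:799  42:1997  43:1994  44:2118  45:3031  46:316  47:223
  48:444  49:3386  50:2550  51:3290  52:2895  53:3522  54:2967  55:546
  56:2793  57:492  58:1402  59:2434  60:3254
Giant step factor: 2374^(-61) ≡ 348 (mod 3623).
Scan 1913·348^i mod 3623 for i = 0, 1, …:
  i=0: 1913   i=1: 2715   i=2: 2840   i=3: 2864
  i=4: 347   i=5: 1197   i=6: 3534   i=7: 1635
  i=8: 169   i=9: 844     …   i=22: 3189
  i=23: 1134
Match at i=23, j=5: x = 23·61 + 5 = 1408.

1408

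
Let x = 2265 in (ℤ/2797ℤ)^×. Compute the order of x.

The order of 2265 must divide p − 1 = 2796 = 2^2 · 3 · 233.
Divisors: 1, 2, 3, 4, 6, 12, 233, 466, 699, 932, 1398, 2796.
Check each in increasing order: 2265^1 ≡ 2265;  2265^2 ≡ 527;  2265^3 ≡ 2133;  2265^4 ≡ 826;  2265^6 ≡ 1767;  2265^12 ≡ 837;  2265^233 ≡ 1697;  2265^466 ≡ 1696;  2265^699 ≡ 2796;  2265^932 ≡ 1100;  2265^1398 ≡ 1.
Smallest exponent giving 1 is 1398.

1398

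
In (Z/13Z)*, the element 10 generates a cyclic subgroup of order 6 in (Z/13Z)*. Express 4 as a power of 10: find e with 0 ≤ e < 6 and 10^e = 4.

5

Successive powers of 10 modulo 13:
  10^0=1  10^1=10  10^2=9  10^3=12  10^4=3  10^5=4
So 10^5 ≡ 4 (mod 13), giving e = 5.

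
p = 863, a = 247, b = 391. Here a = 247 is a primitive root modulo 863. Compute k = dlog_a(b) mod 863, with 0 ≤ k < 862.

Baby-step giant-step with m = ceil(sqrt(862)) = 30.
Baby table (247^j mod 863 for j=0..29):
  0:1  1:247  2:599  3:380  4:656  5:651  6:279  7:736
  8:562  9:734  10:68  11:399  12:171  13:813  14:595  15:255
  16:849  17:857  18:244  19:721  20:309  21:379  22:409  23:52
  24:762  25:80  26:774  27:455  28:195  29:700
Giant step factor: 247^(-30) ≡ 210 (mod 863).
Scan 391·210^i mod 863 for i = 0, 1, …:
  i=0: 391   i=1: 125   i=2: 360   i=3: 519
  i=4: 252   i=5: 277   i=6: 349   i=7: 798
  i=8: 158   i=9: 386   i=10: 801   i=11: 788
  i=12: 647   i=13: 379
Match at i=13, j=21: k = 13·30 + 21 = 411.

411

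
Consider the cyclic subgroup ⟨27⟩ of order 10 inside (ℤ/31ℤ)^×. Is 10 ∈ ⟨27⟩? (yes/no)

no

⟨27⟩ has order 10; its elements mod 31 are {1, 2, 4, 8, 15, 16, 23, 27, 29, 30}.
10 is not in this set.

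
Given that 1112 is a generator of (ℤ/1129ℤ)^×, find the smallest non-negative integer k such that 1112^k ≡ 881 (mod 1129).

33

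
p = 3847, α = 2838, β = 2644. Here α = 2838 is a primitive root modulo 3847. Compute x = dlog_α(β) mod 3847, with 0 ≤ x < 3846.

63

Baby-step giant-step with m = ceil(sqrt(3846)) = 63.
Baby table (2838^j mod 3847 for j=0..62):
  0:1  1:2838  2:2473  3:1446  4:2846  5:2095  6:1995  7:2873
  8:1781  9:3367  10:3445  11:1683  12:2227  13:3452  14:2314  15:303
  16:2033  17:3001  18:3427  19:610  20:30  21:506  22:1097  23:1063
  24:746  25:1298  26:2145  27:1556  28:3419  29:988  30:3328  31:479
  32:1411  33:3538  34:174  35:1396  36:3285  37:1549  38:2788  39:2912
  40:900  41:3639  42:2134  43:1114  44:3145  45:470  46:2798  47:516
  48:2548  49:2711  50:3665  51:2829  52:13  53:2271  54:1373  55:3410
  56:2375  57:306  58:2853  59:2726  60:71  61:1454  62:2468
Giant step factor: 2838^(-63) ≡ 2958 (mod 3847).
Scan 2644·2958^i mod 3847 for i = 0, 1, …:
  i=0: 2644   i=1: 1
Match at i=1, j=0: x = 1·63 + 0 = 63.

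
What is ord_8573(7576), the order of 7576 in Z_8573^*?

4286

The order of 7576 must divide p − 1 = 8572 = 2^2 · 2143.
Divisors: 1, 2, 4, 2143, 4286, 8572.
Check each in increasing order: 7576^1 ≡ 7576;  7576^2 ≡ 8114;  7576^4 ≡ 4929;  7576^2143 ≡ 8572;  7576^4286 ≡ 1.
Smallest exponent giving 1 is 4286.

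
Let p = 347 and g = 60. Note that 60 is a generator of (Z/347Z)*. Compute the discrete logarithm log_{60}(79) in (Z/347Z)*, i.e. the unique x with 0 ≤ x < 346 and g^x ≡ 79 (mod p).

Successive powers of 60 modulo 347:
  60^0=1  60^1=60  60^2=130  60^3=166  60^4=244  60^5=66
  60^6=143  60^7=252  60^8=199  60^9=142  60^10=192  60^11=69
  60^12=323  60^13=295  60^14=3  60^15=180  60^16=43  60^17=151
  60^18=38  60^19=198  60^20=82  60^21=62  60^22=250  60^23=79
So 60^23 ≡ 79 (mod 347), giving x = 23.

23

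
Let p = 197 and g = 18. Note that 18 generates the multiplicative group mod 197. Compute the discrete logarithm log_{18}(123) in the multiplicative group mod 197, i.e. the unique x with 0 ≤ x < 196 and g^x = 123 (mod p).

Successive powers of 18 modulo 197:
  18^0=1  18^1=18  18^2=127  18^3=119  18^4=172  18^5=141
  18^6=174  18^7=177  18^8=34  18^9=21  18^10=181  18^11=106
  18^12=135  18^13=66  18^14=6  18^15=108  18^16=171  18^17=123
So 18^17 ≡ 123 (mod 197), giving x = 17.

17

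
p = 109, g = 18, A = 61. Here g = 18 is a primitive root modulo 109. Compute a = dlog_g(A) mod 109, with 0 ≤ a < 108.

98

Baby-step giant-step with m = ceil(sqrt(108)) = 11.
Baby table (18^j mod 109 for j=0..10):
  0:1  1:18  2:106  3:55  4:9  5:53  6:82  7:59
  8:81  9:41  10:84
Giant step factor: 18^(-11) ≡ 70 (mod 109).
Scan 61·70^i mod 109 for i = 0, 1, …:
  i=0: 61   i=1: 19   i=2: 22   i=3: 14
  i=4: 108   i=5: 39   i=6: 5   i=7: 23
  i=8: 84
Match at i=8, j=10: a = 8·11 + 10 = 98.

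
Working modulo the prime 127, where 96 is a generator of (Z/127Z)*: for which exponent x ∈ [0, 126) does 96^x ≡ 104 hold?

Baby-step giant-step with m = ceil(sqrt(126)) = 12.
Baby table (96^j mod 127 for j=0..11):
  0:1  1:96  2:72  3:54  4:104  5:78  6:122  7:28
  8:21  9:111  10:115  11:118
Giant step factor: 96^(-12) ≡ 61 (mod 127).
Scan 104·61^i mod 127 for i = 0, 1, …:
  i=0: 104
Match at i=0, j=4: x = 0·12 + 4 = 4.

4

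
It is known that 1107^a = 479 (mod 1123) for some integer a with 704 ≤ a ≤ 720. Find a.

715

Compute 1107^704 mod 1123 = 198, then multiply by 1107 repeatedly:
  1107^704=198  1107^705=201  1107^706=153  1107^707=921  1107^708=986
  1107^709=1069  1107^710=864  1107^711=775  1107^712=1076  1107^713=752
  1107^714=321  1107^715=479
Found 479 at exponent 715.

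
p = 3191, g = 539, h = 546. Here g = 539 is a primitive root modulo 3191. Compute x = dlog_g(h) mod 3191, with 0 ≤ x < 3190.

2837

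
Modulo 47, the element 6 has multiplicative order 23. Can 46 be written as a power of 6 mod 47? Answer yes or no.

no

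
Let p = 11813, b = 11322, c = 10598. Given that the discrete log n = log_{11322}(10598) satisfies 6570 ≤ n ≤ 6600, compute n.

Compute 11322^6570 mod 11813 = 10124, then multiply by 11322 repeatedly:
  11322^6570=10124  11322^6571=2389  11322^6572=8301  11322^6573=11507  11322^6574=8490
  11322^6575=1399  11322^6576=10058  11322^6577=11169  11322^6578=9066  11322^6579=2095
  11322^6580=10899  11322^6581=11693  11322^6582=11668  11322^6583=317  11322^6584=9735
  11322^6585=4380  11322^6586=11199  11322^6587=6149  11322^6588=4969  11322^6589=5512
  11322^6590=10598
Found 10598 at exponent 6590.

6590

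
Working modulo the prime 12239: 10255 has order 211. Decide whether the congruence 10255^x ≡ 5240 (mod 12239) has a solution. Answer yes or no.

yes

5240 ∈ ⟨10255⟩ iff 5240^211 ≡ 1 (mod 12239), since |⟨10255⟩| = 211.
5240^211 mod 12239 = 1.
Since 1 = 1, 5240 lies in the subgroup.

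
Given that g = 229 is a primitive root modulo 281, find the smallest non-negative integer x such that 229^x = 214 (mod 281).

133

Baby-step giant-step with m = ceil(sqrt(280)) = 17.
Baby table (229^j mod 281 for j=0..16):
  0:1  1:229  2:175  3:173  4:277  5:208  6:143  7:151
  8:16  9:11  10:271  11:239  12:217  13:237  14:40  15:168
  16:256
Giant step factor: 229^(-17) ≡ 190 (mod 281).
Scan 214·190^i mod 281 for i = 0, 1, …:
  i=0: 214   i=1: 196   i=2: 148   i=3: 20
  i=4: 147   i=5: 111   i=6: 15   i=7: 40
Match at i=7, j=14: x = 7·17 + 14 = 133.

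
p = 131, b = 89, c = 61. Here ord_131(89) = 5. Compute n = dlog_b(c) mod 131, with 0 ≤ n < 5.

2

Successive powers of 89 modulo 131:
  89^0=1  89^1=89  89^2=61
So 89^2 ≡ 61 (mod 131), giving n = 2.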